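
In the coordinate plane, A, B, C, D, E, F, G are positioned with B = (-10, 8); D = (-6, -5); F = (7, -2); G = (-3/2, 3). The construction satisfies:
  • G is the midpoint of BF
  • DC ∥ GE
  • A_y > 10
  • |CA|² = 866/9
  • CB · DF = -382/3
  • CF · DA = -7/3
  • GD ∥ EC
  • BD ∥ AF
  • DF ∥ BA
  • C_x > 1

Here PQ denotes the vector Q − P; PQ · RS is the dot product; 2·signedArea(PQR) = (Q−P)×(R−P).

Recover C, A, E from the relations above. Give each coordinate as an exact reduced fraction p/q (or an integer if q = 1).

1. A_x = 3  [BD ∥ AF ∩ DF ∥ BA]
2. A_y = 11  [BD ∥ AF ∩ DF ∥ BA]
   → A = (3, 11)
3. C_x = 4/3  [CF · DA = -7/3 ∩ CB · DF = -382/3]
4. C_y = 4/3  [CF · DA = -7/3 ∩ CB · DF = -382/3]
   → C = (4/3, 4/3)
5. E_x = 35/6  [GD ∥ EC ∩ DC ∥ GE]
6. E_y = 28/3  [GD ∥ EC ∩ DC ∥ GE]
   → E = (35/6, 28/3)

A = (3, 11)
C = (4/3, 4/3)
E = (35/6, 28/3)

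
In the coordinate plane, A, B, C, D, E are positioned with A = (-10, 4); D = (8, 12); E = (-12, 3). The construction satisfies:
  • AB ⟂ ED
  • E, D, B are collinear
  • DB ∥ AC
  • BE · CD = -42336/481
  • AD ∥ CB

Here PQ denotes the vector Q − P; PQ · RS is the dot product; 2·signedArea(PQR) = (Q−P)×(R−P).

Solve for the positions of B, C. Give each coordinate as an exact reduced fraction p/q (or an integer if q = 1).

1. B_x = -4792/481  [E, D, B are collinear ∩ AB ⟂ ED]
2. B_y = 1884/481  [E, D, B are collinear ∩ AB ⟂ ED]
   → B = (-4792/481, 1884/481)
3. C_x = -13450/481  [AD ∥ CB ∩ DB ∥ AC]
4. C_y = -1964/481  [AD ∥ CB ∩ DB ∥ AC]
   → C = (-13450/481, -1964/481)

B = (-4792/481, 1884/481)
C = (-13450/481, -1964/481)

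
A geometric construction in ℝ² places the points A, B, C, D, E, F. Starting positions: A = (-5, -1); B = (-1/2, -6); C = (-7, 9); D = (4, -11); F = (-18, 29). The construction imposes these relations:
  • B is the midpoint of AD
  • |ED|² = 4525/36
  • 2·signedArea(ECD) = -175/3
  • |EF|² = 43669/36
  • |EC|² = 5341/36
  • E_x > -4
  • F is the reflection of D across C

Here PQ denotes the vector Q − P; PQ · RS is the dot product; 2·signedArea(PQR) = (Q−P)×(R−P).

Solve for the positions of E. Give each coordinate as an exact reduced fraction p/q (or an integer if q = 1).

E = (-7/2, -8/3)

1. E_x = -7/2  [line 20·x + 11·y + 298/3 = 0 ∩ |EF|² = 43669/36]
2. E_y = -8/3  [line 20·x + 11·y + 298/3 = 0 ∩ |EF|² = 43669/36]
   → E = (-7/2, -8/3)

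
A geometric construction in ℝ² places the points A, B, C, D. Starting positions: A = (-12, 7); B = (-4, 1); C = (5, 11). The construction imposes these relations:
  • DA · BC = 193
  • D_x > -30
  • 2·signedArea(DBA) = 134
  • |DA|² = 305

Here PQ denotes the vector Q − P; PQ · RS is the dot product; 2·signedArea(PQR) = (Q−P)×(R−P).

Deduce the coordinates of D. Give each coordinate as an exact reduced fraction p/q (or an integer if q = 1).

D = (-29, 3)

1. D_x = -29  [DA · BC = 193 ∩ 2·signedArea(DBA) = 134]
2. D_y = 3  [DA · BC = 193 ∩ 2·signedArea(DBA) = 134]
   → D = (-29, 3)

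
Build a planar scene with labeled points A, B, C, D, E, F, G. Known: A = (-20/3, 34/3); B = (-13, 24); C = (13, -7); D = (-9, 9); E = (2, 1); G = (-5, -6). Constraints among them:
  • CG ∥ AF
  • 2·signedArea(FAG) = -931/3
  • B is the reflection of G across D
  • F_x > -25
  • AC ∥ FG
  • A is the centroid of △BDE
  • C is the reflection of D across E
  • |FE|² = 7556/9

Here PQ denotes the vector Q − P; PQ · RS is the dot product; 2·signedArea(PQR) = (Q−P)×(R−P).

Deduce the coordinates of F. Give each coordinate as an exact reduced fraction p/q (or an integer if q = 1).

F = (-74/3, 37/3)

1. F_x = -74/3  [AC ∥ FG ∩ CG ∥ AF]
2. F_y = 37/3  [AC ∥ FG ∩ CG ∥ AF]
   → F = (-74/3, 37/3)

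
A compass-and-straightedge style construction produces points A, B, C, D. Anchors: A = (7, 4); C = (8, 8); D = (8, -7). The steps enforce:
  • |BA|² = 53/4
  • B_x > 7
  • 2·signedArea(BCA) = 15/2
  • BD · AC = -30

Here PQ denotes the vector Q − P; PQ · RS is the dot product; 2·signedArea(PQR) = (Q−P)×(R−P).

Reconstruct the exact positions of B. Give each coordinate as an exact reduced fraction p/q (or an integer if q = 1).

1. B_x = 8  [2·signedArea(BCA) = 15/2 ∩ BD · AC = -30]
2. B_y = 1/2  [2·signedArea(BCA) = 15/2 ∩ BD · AC = -30]
   → B = (8, 1/2)

B = (8, 1/2)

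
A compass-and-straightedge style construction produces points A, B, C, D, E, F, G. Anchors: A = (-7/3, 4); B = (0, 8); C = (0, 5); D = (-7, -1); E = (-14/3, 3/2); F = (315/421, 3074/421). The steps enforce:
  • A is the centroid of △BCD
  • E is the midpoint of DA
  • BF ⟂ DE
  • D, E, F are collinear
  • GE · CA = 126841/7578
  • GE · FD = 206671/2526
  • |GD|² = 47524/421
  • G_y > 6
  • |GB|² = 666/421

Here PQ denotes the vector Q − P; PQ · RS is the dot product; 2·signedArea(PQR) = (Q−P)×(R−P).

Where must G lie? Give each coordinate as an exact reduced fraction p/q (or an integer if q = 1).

G = (105/421, 2849/421)

1. G_x = 105/421  [GE · CA = 126841/7578 ∩ GE · FD = 206671/2526]
2. G_y = 2849/421  [GE · CA = 126841/7578 ∩ GE · FD = 206671/2526]
   → G = (105/421, 2849/421)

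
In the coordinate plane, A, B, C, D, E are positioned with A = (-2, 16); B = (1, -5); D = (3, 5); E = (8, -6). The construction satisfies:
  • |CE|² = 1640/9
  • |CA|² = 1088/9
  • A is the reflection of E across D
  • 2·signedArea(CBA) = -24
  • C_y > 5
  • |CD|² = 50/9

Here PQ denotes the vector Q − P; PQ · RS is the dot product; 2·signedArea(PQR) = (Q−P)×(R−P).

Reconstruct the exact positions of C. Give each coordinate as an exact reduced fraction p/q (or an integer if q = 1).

1. C_x = 2/3  [line -21·x + -3·y + 30 = 0 ∩ |CD|² = 50/9]
2. C_y = 16/3  [line -21·x + -3·y + 30 = 0 ∩ |CD|² = 50/9]
   → C = (2/3, 16/3)

C = (2/3, 16/3)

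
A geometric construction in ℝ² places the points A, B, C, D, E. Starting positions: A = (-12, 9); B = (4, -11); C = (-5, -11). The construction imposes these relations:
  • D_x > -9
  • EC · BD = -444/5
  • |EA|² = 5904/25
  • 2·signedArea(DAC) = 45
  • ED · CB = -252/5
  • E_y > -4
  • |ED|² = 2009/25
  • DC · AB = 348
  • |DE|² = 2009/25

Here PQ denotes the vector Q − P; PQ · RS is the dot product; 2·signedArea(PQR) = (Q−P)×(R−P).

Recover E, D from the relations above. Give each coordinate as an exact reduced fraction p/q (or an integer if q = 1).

1. D_x = -8  [2·signedArea(DAC) = 45 ∩ DC · AB = 348]
2. D_y = 4  [2·signedArea(DAC) = 45 ∩ DC · AB = 348]
   → D = (-8, 4)
3. E_x = -12/5  [ED · CB = -252/5 ∩ EC · BD = -444/5]
4. E_y = -3  [ED · CB = -252/5 ∩ EC · BD = -444/5]
   → E = (-12/5, -3)

D = (-8, 4)
E = (-12/5, -3)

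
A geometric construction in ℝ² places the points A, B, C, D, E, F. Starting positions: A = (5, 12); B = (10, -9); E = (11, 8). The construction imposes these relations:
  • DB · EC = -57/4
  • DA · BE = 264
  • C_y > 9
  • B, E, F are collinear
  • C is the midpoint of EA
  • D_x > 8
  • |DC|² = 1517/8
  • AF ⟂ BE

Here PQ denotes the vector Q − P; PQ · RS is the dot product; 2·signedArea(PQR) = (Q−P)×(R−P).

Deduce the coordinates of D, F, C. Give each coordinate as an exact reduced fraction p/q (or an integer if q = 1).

1. F_x = 1626/145  [B, E, F are collinear ∩ AF ⟂ BE]
2. F_y = 1687/145  [B, E, F are collinear ∩ AF ⟂ BE]
   → F = (1626/145, 1687/145)
3. C_x = 8  [C is the midpoint of EA]
4. C_y = 10  [C is the midpoint of EA]
   → C = (8, 10)
5. D_x = 35/4  [DA · BE = 264 ∩ DB · EC = -57/4]
6. D_y = -15/4  [DA · BE = 264 ∩ DB · EC = -57/4]
   → D = (35/4, -15/4)

C = (8, 10)
D = (35/4, -15/4)
F = (1626/145, 1687/145)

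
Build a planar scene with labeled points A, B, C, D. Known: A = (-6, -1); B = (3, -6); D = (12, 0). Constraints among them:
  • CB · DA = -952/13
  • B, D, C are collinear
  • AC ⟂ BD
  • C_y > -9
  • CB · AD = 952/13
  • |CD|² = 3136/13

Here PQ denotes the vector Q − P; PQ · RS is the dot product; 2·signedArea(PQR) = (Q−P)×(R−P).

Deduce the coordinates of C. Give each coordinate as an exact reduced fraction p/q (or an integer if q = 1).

C = (-12/13, -112/13)

1. C_x = -12/13  [B, D, C are collinear ∩ AC ⟂ BD]
2. C_y = -112/13  [B, D, C are collinear ∩ AC ⟂ BD]
   → C = (-12/13, -112/13)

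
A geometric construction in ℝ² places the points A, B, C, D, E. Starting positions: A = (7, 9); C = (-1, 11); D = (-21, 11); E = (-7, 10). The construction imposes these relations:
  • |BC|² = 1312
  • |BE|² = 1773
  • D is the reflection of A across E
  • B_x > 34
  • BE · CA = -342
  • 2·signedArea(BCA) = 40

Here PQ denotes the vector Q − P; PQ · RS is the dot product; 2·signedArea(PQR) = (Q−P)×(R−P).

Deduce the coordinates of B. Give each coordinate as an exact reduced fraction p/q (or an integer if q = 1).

B = (35, 7)

1. B_x = 35  [2·signedArea(BCA) = 40 ∩ BE · CA = -342]
2. B_y = 7  [2·signedArea(BCA) = 40 ∩ BE · CA = -342]
   → B = (35, 7)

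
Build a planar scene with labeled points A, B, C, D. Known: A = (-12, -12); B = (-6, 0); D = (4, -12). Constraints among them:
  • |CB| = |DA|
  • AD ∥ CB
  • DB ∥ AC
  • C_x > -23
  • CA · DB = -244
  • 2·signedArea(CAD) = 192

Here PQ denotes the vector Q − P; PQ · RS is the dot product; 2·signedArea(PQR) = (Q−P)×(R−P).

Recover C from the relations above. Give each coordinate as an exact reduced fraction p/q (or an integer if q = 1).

1. C_x = -22  [AD ∥ CB ∩ DB ∥ AC]
2. C_y = 0  [AD ∥ CB ∩ DB ∥ AC]
   → C = (-22, 0)

C = (-22, 0)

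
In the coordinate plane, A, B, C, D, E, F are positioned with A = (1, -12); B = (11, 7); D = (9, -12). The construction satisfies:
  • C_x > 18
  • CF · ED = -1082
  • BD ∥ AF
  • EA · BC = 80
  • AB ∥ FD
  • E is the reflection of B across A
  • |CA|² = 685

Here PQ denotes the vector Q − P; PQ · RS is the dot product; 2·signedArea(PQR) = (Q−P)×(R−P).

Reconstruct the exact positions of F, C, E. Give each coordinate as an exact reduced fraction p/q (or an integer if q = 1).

C = (19, 7)
E = (-9, -31)
F = (-1, -31)

1. F_x = -1  [AB ∥ FD ∩ BD ∥ AF]
2. F_y = -31  [AB ∥ FD ∩ BD ∥ AF]
   → F = (-1, -31)
3. E_x = -9  [E is the reflection of B across A]
4. E_y = -31  [E is the reflection of B across A]
   → E = (-9, -31)
5. C_x = 19  [CF · ED = -1082 ∩ EA · BC = 80]
6. C_y = 7  [CF · ED = -1082 ∩ EA · BC = 80]
   → C = (19, 7)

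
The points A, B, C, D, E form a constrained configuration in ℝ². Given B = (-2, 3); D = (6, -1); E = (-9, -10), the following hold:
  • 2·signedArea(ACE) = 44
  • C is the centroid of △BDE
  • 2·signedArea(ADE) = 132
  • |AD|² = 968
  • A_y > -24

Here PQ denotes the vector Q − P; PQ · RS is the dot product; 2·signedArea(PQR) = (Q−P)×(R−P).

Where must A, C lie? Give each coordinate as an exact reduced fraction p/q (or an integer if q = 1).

1. C_x = -5/3  [C is the centroid of △BDE]
2. C_y = -8/3  [C is the centroid of △BDE]
   → C = (-5/3, -8/3)
3. A_x = -16  [2·signedArea(ADE) = 132 ∩ 2·signedArea(ACE) = 44]
4. A_y = -23  [2·signedArea(ADE) = 132 ∩ 2·signedArea(ACE) = 44]
   → A = (-16, -23)

A = (-16, -23)
C = (-5/3, -8/3)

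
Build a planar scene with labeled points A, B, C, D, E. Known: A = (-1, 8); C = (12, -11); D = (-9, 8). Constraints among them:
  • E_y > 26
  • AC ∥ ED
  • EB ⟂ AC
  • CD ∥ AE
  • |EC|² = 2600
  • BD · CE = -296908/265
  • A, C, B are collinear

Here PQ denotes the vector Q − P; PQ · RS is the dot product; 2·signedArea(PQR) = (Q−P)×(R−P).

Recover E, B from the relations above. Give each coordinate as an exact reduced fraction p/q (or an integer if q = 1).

1. E_x = -22  [AC ∥ ED ∩ CD ∥ AE]
2. E_y = 27  [AC ∥ ED ∩ CD ∥ AE]
   → E = (-22, 27)
3. B_x = -4386/265  [A, C, B are collinear ∩ EB ⟂ AC]
4. B_y = 8143/265  [A, C, B are collinear ∩ EB ⟂ AC]
   → B = (-4386/265, 8143/265)

B = (-4386/265, 8143/265)
E = (-22, 27)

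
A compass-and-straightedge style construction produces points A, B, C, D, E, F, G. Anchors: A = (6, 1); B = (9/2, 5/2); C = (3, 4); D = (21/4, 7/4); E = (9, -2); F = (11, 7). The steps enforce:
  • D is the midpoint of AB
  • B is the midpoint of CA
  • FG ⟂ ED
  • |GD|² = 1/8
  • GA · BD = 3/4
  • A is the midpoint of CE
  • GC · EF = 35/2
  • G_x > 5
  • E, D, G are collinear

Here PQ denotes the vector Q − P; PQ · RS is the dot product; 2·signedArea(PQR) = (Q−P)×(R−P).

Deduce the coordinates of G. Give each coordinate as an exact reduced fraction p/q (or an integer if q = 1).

G = (11/2, 3/2)

1. G_x = 11/2  [E, D, G are collinear ∩ FG ⟂ ED]
2. G_y = 3/2  [E, D, G are collinear ∩ FG ⟂ ED]
   → G = (11/2, 3/2)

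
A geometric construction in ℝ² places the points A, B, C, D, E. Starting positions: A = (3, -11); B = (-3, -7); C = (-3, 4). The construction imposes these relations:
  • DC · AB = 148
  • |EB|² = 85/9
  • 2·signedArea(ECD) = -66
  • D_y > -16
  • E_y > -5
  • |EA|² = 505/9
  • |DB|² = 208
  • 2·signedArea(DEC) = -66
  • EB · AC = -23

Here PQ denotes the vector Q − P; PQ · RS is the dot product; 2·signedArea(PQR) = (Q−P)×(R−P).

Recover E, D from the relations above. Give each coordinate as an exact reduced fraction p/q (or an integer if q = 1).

D = (9, -15)
E = (-1, -14/3)

1. E_x = -1  [line 6·x + -15·y + -64 = 0 ∩ |EB|² = 85/9]
2. E_y = -14/3  [line 6·x + -15·y + -64 = 0 ∩ |EB|² = 85/9]
   → E = (-1, -14/3)
3. D_x = 9  [2·signedArea(DEC) = -66 ∩ DC · AB = 148]
4. D_y = -15  [2·signedArea(DEC) = -66 ∩ DC · AB = 148]
   → D = (9, -15)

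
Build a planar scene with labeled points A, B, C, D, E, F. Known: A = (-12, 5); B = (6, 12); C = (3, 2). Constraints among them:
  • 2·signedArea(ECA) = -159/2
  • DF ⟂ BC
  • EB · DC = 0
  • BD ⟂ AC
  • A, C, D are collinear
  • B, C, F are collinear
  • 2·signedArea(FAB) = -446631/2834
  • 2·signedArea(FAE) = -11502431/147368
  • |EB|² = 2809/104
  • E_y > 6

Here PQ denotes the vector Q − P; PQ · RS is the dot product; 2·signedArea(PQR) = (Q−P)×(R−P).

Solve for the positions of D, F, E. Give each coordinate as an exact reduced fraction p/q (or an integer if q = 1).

D = (103/26, 47/26)
E = (259/52, 359/52)
F = (8577/2834, 2959/1417)

1. D_x = 103/26  [A, C, D are collinear ∩ BD ⟂ AC]
2. D_y = 47/26  [A, C, D are collinear ∩ BD ⟂ AC]
   → D = (103/26, 47/26)
3. F_x = 8577/2834  [B, C, F are collinear ∩ DF ⟂ BC]
4. F_y = 2959/1417  [B, C, F are collinear ∩ DF ⟂ BC]
   → F = (8577/2834, 2959/1417)
5. E_x = 259/52  [EB · DC = 0 ∩ 2·signedArea(ECA) = -159/2]
6. E_y = 359/52  [EB · DC = 0 ∩ 2·signedArea(ECA) = -159/2]
   → E = (259/52, 359/52)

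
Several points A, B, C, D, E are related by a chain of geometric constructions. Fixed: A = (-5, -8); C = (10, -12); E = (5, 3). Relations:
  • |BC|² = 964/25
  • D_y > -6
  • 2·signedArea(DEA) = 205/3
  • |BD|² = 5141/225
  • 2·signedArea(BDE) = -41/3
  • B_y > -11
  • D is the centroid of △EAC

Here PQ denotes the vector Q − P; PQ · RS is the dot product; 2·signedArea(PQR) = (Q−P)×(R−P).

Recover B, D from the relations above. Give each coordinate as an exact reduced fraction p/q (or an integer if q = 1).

1. D_x = 10/3  [D is the centroid of △EAC]
2. D_y = -17/3  [D is the centroid of △EAC]
   → D = (10/3, -17/3)
3. B_x = 4  [line -26/3·x + 5/3·y + 52 = 0 ∩ |BC|² = 964/25]
4. B_y = -52/5  [line -26/3·x + 5/3·y + 52 = 0 ∩ |BC|² = 964/25]
   → B = (4, -52/5)

B = (4, -52/5)
D = (10/3, -17/3)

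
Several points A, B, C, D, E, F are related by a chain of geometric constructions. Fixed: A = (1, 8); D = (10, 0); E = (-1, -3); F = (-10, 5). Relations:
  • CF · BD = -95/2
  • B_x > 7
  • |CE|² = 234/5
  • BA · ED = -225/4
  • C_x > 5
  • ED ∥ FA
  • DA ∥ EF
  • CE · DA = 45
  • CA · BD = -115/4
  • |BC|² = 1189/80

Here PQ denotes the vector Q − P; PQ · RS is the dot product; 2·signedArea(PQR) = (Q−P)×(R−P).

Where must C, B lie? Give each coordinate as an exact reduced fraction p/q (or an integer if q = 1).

B = (31/4, 2)
C = (28/5, -6/5)

1. C_x = 28/5  [line 9·x + -8·y + -60 = 0 ∩ |CE|² = 234/5]
2. C_y = -6/5  [line 9·x + -8·y + -60 = 0 ∩ |CE|² = 234/5]
   → C = (28/5, -6/5)
3. B_x = 31/4  [CF · BD = -95/2 ∩ BA · ED = -225/4]
4. B_y = 2  [CF · BD = -95/2 ∩ BA · ED = -225/4]
   → B = (31/4, 2)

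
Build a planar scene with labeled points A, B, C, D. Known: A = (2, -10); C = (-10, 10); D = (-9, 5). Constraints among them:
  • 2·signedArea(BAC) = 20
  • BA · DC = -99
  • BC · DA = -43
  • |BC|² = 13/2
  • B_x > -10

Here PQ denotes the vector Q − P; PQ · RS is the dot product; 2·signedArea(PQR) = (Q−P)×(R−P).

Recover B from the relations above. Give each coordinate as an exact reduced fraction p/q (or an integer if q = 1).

1. B_x = -19/2  [BC · DA = -43 ∩ BA · DC = -99]
2. B_y = 15/2  [BC · DA = -43 ∩ BA · DC = -99]
   → B = (-19/2, 15/2)

B = (-19/2, 15/2)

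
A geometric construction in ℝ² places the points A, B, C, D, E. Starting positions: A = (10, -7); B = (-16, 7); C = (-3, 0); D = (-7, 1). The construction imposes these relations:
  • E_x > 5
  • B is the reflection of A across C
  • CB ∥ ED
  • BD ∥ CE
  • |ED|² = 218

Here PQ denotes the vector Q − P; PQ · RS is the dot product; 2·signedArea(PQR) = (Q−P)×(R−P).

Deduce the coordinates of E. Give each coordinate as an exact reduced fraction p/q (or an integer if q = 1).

1. E_x = 6  [CB ∥ ED ∩ BD ∥ CE]
2. E_y = -6  [CB ∥ ED ∩ BD ∥ CE]
   → E = (6, -6)

E = (6, -6)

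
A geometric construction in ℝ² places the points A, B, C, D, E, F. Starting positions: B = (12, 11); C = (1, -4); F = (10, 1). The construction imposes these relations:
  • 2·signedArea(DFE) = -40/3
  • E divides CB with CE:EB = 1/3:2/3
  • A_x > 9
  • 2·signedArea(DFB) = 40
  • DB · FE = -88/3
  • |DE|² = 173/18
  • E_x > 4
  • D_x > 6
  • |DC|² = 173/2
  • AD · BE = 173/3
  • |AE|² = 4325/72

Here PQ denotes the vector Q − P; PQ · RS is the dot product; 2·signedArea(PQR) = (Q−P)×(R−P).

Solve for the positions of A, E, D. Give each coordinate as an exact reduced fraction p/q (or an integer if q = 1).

A = (37/4, 29/4)
D = (13/2, 7/2)
E = (14/3, 1)

1. E_x = 14/3  [E divides CB with CE:EB = 1/3:2/3]
2. E_y = 1  [E divides CB with CE:EB = 1/3:2/3]
   → E = (14/3, 1)
3. D_x = 13/2  [2·signedArea(DFE) = -40/3 ∩ 2·signedArea(DFB) = 40]
4. D_y = 7/2  [2·signedArea(DFE) = -40/3 ∩ 2·signedArea(DFB) = 40]
   → D = (13/2, 7/2)
5. A_x = 37/4  [line 22/3·x + 10·y + -421/3 = 0 ∩ |AE|² = 4325/72]
6. A_y = 29/4  [line 22/3·x + 10·y + -421/3 = 0 ∩ |AE|² = 4325/72]
   → A = (37/4, 29/4)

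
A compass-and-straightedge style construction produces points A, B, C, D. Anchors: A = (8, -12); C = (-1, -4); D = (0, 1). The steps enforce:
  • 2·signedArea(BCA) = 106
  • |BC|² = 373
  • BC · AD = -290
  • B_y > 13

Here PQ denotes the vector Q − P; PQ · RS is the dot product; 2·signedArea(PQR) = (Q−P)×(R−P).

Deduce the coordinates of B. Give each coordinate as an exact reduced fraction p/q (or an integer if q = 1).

1. B_x = -8  [BC · AD = -290 ∩ 2·signedArea(BCA) = 106]
2. B_y = 14  [BC · AD = -290 ∩ 2·signedArea(BCA) = 106]
   → B = (-8, 14)

B = (-8, 14)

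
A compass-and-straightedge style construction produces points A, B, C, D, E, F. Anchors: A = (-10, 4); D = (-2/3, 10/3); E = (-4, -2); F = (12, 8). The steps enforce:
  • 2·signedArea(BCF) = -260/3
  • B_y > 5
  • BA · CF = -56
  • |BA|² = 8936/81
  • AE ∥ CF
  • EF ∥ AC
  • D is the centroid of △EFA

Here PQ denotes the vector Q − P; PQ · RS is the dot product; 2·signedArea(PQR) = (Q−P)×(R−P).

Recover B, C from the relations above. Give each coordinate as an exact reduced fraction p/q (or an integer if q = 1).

B = (4/9, 46/9)
C = (6, 14)

1. C_x = 6  [AE ∥ CF ∩ EF ∥ AC]
2. C_y = 14  [AE ∥ CF ∩ EF ∥ AC]
   → C = (6, 14)
3. B_x = 4/9  [2·signedArea(BCF) = -260/3 ∩ BA · CF = -56]
4. B_y = 46/9  [2·signedArea(BCF) = -260/3 ∩ BA · CF = -56]
   → B = (4/9, 46/9)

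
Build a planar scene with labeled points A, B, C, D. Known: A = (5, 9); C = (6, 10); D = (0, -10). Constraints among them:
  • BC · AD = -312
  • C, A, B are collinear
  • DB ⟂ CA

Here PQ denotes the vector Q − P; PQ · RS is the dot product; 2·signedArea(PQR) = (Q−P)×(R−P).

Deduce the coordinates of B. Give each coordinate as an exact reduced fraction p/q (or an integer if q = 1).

B = (-7, -3)

1. B_x = -7  [C, A, B are collinear ∩ DB ⟂ CA]
2. B_y = -3  [C, A, B are collinear ∩ DB ⟂ CA]
   → B = (-7, -3)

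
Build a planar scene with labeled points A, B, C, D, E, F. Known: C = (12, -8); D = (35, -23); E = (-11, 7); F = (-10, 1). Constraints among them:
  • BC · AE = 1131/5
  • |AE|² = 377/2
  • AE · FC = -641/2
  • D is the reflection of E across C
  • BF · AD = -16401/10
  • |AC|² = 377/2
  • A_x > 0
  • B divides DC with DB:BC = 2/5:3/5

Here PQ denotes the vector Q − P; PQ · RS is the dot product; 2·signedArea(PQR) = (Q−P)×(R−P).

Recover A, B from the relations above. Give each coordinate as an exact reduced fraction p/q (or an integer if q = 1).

A = (1/2, -1/2)
B = (129/5, -17)

1. A_x = 1/2  [line -22·x + 9·y + 31/2 = 0 ∩ |AC|² = 377/2]
2. A_y = -1/2  [line -22·x + 9·y + 31/2 = 0 ∩ |AC|² = 377/2]
   → A = (1/2, -1/2)
3. B_x = 129/5  [B divides DC with DB:BC = 2/5:3/5]
4. B_y = -17  [B divides DC with DB:BC = 2/5:3/5]
   → B = (129/5, -17)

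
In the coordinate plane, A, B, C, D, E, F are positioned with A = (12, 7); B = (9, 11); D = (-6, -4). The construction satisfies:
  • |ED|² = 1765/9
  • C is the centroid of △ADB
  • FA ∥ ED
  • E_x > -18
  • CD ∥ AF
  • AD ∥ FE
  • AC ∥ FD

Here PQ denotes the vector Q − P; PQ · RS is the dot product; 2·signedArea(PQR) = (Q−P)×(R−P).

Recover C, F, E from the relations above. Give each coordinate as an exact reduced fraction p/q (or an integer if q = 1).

C = (5, 14/3)
E = (-17, -38/3)
F = (1, -5/3)

1. C_x = 5  [C is the centroid of △ADB]
2. C_y = 14/3  [C is the centroid of △ADB]
   → C = (5, 14/3)
3. F_x = 1  [AC ∥ FD ∩ CD ∥ AF]
4. F_y = -5/3  [AC ∥ FD ∩ CD ∥ AF]
   → F = (1, -5/3)
5. E_x = -17  [FA ∥ ED ∩ AD ∥ FE]
6. E_y = -38/3  [FA ∥ ED ∩ AD ∥ FE]
   → E = (-17, -38/3)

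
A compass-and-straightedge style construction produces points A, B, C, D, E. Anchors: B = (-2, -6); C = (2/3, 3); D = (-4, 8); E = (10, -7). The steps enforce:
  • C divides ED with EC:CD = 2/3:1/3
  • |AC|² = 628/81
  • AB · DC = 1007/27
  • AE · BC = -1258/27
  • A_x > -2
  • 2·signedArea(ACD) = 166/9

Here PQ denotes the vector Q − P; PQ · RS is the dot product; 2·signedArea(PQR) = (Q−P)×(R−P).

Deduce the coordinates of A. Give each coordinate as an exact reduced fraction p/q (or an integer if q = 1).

A = (-16/9, 5/3)

1. A_x = -16/9  [AB · DC = 1007/27 ∩ AE · BC = -1258/27]
2. A_y = 5/3  [AB · DC = 1007/27 ∩ AE · BC = -1258/27]
   → A = (-16/9, 5/3)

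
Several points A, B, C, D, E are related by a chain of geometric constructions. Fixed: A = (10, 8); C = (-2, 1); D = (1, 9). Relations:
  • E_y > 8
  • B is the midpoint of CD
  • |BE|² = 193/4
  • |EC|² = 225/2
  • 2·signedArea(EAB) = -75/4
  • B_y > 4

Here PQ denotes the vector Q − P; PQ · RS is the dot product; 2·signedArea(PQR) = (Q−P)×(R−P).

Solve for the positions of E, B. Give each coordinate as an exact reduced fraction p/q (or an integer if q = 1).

1. B_x = -1/2  [B is the midpoint of CD]
2. B_y = 5  [B is the midpoint of CD]
   → B = (-1/2, 5)
3. E_x = 11/2  [line 3·x + -21/2·y + 291/4 = 0 ∩ |EC|² = 225/2]
4. E_y = 17/2  [line 3·x + -21/2·y + 291/4 = 0 ∩ |EC|² = 225/2]
   → E = (11/2, 17/2)

B = (-1/2, 5)
E = (11/2, 17/2)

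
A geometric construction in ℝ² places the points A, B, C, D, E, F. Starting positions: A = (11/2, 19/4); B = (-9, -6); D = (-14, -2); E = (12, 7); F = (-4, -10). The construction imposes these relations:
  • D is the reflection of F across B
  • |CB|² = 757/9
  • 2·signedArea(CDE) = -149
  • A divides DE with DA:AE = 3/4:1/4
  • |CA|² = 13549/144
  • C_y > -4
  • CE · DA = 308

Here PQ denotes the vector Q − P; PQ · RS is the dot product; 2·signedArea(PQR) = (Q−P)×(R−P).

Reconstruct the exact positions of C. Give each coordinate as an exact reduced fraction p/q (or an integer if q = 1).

C = (-1/3, -3)

1. C_x = -1/3  [2·signedArea(CDE) = -149 ∩ CE · DA = 308]
2. C_y = -3  [2·signedArea(CDE) = -149 ∩ CE · DA = 308]
   → C = (-1/3, -3)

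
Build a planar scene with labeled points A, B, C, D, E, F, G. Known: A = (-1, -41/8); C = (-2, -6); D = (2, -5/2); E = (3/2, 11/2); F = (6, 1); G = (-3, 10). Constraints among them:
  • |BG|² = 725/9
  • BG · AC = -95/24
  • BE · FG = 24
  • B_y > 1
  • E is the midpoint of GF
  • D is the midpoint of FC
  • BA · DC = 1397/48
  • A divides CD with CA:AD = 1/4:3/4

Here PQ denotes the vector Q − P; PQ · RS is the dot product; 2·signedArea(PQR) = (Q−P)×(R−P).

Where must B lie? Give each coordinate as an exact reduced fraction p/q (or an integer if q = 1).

B = (1/3, 5/3)

1. B_x = 1/3  [BA · DC = 1397/48 ∩ BE · FG = 24]
2. B_y = 5/3  [BA · DC = 1397/48 ∩ BE · FG = 24]
   → B = (1/3, 5/3)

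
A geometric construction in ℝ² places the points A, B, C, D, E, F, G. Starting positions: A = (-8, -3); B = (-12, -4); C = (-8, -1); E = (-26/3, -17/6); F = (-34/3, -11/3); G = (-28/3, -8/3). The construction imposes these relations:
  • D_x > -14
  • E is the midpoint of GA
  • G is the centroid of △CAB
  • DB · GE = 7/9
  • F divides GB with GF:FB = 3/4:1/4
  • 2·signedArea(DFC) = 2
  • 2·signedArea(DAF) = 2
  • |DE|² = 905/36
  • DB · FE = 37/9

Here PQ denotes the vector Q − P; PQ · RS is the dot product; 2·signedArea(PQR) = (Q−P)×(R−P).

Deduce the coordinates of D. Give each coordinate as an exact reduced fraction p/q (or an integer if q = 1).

1. D_x = -40/3  [DB · GE = 7/9 ∩ 2·signedArea(DFC) = 2]
2. D_y = -14/3  [DB · GE = 7/9 ∩ 2·signedArea(DFC) = 2]
   → D = (-40/3, -14/3)

D = (-40/3, -14/3)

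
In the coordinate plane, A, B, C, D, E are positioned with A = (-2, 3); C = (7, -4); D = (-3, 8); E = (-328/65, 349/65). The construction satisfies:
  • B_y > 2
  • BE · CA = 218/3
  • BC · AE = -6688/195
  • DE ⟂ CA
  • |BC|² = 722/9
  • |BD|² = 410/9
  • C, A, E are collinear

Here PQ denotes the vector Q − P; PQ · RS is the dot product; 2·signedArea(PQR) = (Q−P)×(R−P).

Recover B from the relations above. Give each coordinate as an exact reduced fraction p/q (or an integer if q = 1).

1. B_x = 2/3  [line 9·x + -7·y + 31/3 = 0 ∩ |BC|² = 722/9]
2. B_y = 7/3  [line 9·x + -7·y + 31/3 = 0 ∩ |BC|² = 722/9]
   → B = (2/3, 7/3)

B = (2/3, 7/3)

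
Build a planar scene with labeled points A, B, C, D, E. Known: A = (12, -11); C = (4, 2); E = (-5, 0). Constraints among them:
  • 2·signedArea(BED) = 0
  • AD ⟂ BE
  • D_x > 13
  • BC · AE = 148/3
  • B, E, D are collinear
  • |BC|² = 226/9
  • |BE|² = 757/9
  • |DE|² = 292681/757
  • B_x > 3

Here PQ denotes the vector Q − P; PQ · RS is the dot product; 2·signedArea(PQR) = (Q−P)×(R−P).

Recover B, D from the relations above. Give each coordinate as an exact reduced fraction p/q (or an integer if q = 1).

1. B_x = 11/3  [line 17·x + -11·y + -286/3 = 0 ∩ |BE|² = 757/9]
2. B_y = -3  [line 17·x + -11·y + -286/3 = 0 ∩ |BE|² = 757/9]
   → B = (11/3, -3)
3. D_x = 10281/757  [2·signedArea(BED) = 0 ∩ AD ⟂ BE]
4. D_y = -4869/757  [2·signedArea(BED) = 0 ∩ AD ⟂ BE]
   → D = (10281/757, -4869/757)

B = (11/3, -3)
D = (10281/757, -4869/757)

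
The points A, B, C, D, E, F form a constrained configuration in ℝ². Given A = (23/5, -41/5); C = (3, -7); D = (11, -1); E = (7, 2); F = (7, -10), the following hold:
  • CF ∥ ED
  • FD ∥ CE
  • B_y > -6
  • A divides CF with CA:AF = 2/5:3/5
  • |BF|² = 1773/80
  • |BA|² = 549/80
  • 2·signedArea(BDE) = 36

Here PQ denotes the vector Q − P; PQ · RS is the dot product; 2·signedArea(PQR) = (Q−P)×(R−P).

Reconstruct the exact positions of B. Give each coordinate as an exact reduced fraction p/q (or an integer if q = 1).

B = (26/5, -113/20)

1. B_x = 26/5  [line -3·x + -4·y + -7 = 0 ∩ |BF|² = 1773/80]
2. B_y = -113/20  [line -3·x + -4·y + -7 = 0 ∩ |BF|² = 1773/80]
   → B = (26/5, -113/20)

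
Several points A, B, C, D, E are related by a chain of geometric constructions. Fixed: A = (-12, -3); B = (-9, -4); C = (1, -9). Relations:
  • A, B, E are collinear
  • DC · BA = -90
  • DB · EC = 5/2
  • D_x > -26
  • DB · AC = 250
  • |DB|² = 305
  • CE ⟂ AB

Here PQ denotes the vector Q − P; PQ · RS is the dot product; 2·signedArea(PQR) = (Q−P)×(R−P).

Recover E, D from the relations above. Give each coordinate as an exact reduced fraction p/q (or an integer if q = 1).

1. E_x = 3/2  [A, B, E are collinear ∩ CE ⟂ AB]
2. E_y = -15/2  [A, B, E are collinear ∩ CE ⟂ AB]
   → E = (3/2, -15/2)
3. D_x = -25  [DC · BA = -90 ∩ DB · EC = 5/2]
4. D_y = 3  [DC · BA = -90 ∩ DB · EC = 5/2]
   → D = (-25, 3)

D = (-25, 3)
E = (3/2, -15/2)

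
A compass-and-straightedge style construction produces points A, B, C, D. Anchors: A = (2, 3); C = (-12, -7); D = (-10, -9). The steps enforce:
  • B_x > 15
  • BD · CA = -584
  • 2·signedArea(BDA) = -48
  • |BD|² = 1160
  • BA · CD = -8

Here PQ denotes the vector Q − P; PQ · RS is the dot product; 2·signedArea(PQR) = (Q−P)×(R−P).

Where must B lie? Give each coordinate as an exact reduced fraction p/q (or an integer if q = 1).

B = (16, 13)

1. B_x = 16  [BA · CD = -8 ∩ BD · CA = -584]
2. B_y = 13  [BA · CD = -8 ∩ BD · CA = -584]
   → B = (16, 13)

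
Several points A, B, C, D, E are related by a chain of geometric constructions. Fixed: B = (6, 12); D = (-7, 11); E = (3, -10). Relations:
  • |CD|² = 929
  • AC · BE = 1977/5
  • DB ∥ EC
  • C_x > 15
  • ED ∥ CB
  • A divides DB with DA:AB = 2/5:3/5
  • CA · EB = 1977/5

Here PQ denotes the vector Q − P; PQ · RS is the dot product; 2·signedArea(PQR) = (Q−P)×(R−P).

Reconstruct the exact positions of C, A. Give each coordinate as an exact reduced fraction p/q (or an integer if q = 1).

1. C_x = 16  [ED ∥ CB ∩ DB ∥ EC]
2. C_y = -9  [ED ∥ CB ∩ DB ∥ EC]
   → C = (16, -9)
3. A_x = -9/5  [A divides DB with DA:AB = 2/5:3/5]
4. A_y = 57/5  [A divides DB with DA:AB = 2/5:3/5]
   → A = (-9/5, 57/5)

A = (-9/5, 57/5)
C = (16, -9)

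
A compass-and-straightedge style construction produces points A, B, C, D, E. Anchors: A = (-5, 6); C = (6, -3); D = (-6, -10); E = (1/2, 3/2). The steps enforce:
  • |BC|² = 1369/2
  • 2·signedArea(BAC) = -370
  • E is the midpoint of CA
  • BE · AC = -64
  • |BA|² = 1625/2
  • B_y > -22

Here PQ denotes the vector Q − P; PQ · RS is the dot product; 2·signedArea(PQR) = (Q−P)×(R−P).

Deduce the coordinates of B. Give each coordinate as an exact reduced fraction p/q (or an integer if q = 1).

1. B_x = -25/2  [2·signedArea(BAC) = -370 ∩ BE · AC = -64]
2. B_y = -43/2  [2·signedArea(BAC) = -370 ∩ BE · AC = -64]
   → B = (-25/2, -43/2)

B = (-25/2, -43/2)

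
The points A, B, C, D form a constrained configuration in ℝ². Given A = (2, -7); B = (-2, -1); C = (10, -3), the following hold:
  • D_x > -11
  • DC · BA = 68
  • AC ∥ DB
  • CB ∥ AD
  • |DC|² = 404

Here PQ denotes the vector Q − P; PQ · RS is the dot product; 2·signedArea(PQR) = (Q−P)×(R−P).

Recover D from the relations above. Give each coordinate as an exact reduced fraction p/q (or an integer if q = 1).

1. D_x = -10  [AC ∥ DB ∩ CB ∥ AD]
2. D_y = -5  [AC ∥ DB ∩ CB ∥ AD]
   → D = (-10, -5)

D = (-10, -5)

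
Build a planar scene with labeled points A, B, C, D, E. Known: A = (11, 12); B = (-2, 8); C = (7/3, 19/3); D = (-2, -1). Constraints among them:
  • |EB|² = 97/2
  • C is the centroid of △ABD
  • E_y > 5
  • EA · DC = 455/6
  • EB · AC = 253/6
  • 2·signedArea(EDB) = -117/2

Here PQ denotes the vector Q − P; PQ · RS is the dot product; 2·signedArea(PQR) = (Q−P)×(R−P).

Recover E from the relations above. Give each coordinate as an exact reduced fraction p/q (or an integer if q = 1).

1. E_x = 9/2  [EB · AC = 253/6 ∩ EA · DC = 455/6]
2. E_y = 11/2  [EB · AC = 253/6 ∩ EA · DC = 455/6]
   → E = (9/2, 11/2)

E = (9/2, 11/2)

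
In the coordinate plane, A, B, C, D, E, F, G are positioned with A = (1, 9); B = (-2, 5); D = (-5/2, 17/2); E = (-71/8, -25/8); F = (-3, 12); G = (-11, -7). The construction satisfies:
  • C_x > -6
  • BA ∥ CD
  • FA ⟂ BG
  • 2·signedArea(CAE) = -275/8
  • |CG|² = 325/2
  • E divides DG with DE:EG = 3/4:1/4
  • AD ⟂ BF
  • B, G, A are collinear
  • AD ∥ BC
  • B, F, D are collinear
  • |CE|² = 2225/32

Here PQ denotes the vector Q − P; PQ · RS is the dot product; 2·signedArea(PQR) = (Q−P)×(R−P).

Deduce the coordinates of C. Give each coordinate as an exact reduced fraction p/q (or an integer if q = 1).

C = (-11/2, 9/2)

1. C_x = -11/2  [BA ∥ CD ∩ AD ∥ BC]
2. C_y = 9/2  [BA ∥ CD ∩ AD ∥ BC]
   → C = (-11/2, 9/2)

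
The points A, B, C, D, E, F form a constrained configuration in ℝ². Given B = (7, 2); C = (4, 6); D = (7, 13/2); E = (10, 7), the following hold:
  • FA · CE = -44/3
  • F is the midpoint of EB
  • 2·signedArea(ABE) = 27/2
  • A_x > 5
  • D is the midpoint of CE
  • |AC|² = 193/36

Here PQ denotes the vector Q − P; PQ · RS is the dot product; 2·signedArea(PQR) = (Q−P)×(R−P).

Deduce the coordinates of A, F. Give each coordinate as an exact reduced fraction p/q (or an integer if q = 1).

1. F_x = 17/2  [F is the midpoint of EB]
2. F_y = 9/2  [F is the midpoint of EB]
   → F = (17/2, 9/2)
3. A_x = 6  [2·signedArea(ABE) = 27/2 ∩ FA · CE = -44/3]
4. A_y = 29/6  [2·signedArea(ABE) = 27/2 ∩ FA · CE = -44/3]
   → A = (6, 29/6)

A = (6, 29/6)
F = (17/2, 9/2)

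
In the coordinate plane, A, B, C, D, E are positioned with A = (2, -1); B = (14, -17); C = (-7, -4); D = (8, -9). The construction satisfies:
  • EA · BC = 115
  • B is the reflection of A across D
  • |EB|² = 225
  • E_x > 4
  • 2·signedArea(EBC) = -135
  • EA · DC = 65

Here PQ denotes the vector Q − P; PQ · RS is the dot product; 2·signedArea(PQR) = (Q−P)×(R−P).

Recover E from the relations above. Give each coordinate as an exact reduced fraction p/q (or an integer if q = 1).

E = (5, -5)

1. E_x = 5  [EA · DC = 65 ∩ EA · BC = 115]
2. E_y = -5  [EA · DC = 65 ∩ EA · BC = 115]
   → E = (5, -5)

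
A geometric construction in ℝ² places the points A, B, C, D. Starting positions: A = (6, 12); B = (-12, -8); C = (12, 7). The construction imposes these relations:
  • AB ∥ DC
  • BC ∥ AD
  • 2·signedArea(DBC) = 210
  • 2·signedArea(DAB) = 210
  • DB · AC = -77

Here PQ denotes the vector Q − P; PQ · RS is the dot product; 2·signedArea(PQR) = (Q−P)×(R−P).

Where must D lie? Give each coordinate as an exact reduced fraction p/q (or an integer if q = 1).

1. D_x = 30  [AB ∥ DC ∩ BC ∥ AD]
2. D_y = 27  [AB ∥ DC ∩ BC ∥ AD]
   → D = (30, 27)

D = (30, 27)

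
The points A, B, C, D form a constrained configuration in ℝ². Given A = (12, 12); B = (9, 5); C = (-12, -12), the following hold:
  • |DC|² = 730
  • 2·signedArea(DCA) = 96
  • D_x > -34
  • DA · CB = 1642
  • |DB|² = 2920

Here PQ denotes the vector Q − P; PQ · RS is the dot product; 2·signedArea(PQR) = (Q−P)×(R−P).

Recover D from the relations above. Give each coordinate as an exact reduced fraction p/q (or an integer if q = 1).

1. D_x = -33  [2·signedArea(DCA) = 96 ∩ DA · CB = 1642]
2. D_y = -29  [2·signedArea(DCA) = 96 ∩ DA · CB = 1642]
   → D = (-33, -29)

D = (-33, -29)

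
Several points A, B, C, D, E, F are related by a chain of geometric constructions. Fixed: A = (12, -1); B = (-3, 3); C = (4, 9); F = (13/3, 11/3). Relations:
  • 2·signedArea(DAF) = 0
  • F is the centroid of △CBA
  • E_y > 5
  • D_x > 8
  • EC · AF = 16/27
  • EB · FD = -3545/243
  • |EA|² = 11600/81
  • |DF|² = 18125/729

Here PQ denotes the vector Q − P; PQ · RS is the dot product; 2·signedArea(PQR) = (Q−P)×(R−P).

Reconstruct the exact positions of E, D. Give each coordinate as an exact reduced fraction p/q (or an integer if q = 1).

1. E_x = 16/9  [line 23/3·x + -14/3·y + 290/27 = 0 ∩ |EA|² = 11600/81]
2. E_y = 47/9  [line 23/3·x + -14/3·y + 290/27 = 0 ∩ |EA|² = 11600/81]
   → E = (16/9, 47/9)
3. D_x = 232/27  [EB · FD = -3545/243 ∩ 2·signedArea(DAF) = 0]
4. D_y = 29/27  [EB · FD = -3545/243 ∩ 2·signedArea(DAF) = 0]
   → D = (232/27, 29/27)

D = (232/27, 29/27)
E = (16/9, 47/9)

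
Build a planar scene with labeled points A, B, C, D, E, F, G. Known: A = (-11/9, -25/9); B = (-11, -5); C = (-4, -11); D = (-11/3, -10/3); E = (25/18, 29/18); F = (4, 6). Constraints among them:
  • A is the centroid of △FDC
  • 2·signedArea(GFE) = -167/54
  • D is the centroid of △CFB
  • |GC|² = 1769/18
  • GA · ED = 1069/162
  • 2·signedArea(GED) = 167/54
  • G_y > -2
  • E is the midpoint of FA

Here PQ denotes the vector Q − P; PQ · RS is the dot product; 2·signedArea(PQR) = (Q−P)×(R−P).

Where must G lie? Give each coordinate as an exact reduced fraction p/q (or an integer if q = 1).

G = (-7/6, -3/2)

1. G_x = -7/6  [GA · ED = 1069/162 ∩ 2·signedArea(GED) = 167/54]
2. G_y = -3/2  [GA · ED = 1069/162 ∩ 2·signedArea(GED) = 167/54]
   → G = (-7/6, -3/2)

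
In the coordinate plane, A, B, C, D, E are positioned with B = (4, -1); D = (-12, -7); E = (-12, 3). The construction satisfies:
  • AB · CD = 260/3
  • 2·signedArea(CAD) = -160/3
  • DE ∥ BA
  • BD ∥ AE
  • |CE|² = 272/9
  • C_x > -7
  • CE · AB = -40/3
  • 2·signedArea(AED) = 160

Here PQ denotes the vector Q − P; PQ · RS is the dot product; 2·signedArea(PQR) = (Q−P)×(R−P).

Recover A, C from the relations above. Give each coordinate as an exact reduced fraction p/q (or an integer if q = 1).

A = (4, 9)
C = (-20/3, 5/3)

1. A_x = 4  [BD ∥ AE ∩ DE ∥ BA]
2. A_y = 9  [BD ∥ AE ∩ DE ∥ BA]
   → A = (4, 9)
3. C_x = -20/3  [2·signedArea(CAD) = -160/3 ∩ AB · CD = 260/3]
4. C_y = 5/3  [2·signedArea(CAD) = -160/3 ∩ AB · CD = 260/3]
   → C = (-20/3, 5/3)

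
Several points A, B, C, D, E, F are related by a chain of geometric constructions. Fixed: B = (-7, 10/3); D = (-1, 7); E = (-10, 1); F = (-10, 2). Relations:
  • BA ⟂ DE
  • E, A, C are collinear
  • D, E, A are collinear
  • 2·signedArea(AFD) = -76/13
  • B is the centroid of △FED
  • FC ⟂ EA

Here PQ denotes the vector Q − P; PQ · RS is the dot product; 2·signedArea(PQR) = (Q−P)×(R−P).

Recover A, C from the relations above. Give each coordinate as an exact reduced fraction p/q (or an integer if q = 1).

1. A_x = -89/13  [D, E, A are collinear ∩ BA ⟂ DE]
2. A_y = 121/39  [D, E, A are collinear ∩ BA ⟂ DE]
   → A = (-89/13, 121/39)
3. C_x = -124/13  [E, A, C are collinear ∩ FC ⟂ EA]
4. C_y = 17/13  [E, A, C are collinear ∩ FC ⟂ EA]
   → C = (-124/13, 17/13)

A = (-89/13, 121/39)
C = (-124/13, 17/13)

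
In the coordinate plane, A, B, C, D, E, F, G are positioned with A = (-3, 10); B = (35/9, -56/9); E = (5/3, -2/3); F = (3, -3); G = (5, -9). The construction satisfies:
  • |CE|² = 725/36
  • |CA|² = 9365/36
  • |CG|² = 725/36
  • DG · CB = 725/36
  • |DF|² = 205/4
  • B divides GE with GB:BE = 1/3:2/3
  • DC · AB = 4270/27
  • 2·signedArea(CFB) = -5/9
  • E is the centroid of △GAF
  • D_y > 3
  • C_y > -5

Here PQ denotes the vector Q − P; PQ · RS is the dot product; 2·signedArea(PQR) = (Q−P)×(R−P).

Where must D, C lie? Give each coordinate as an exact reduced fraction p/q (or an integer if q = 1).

C = (10/3, -29/6)
D = (0, 7/2)

1. C_x = 10/3  [line 29/9·x + 8/9·y + -58/9 = 0 ∩ |CG|² = 725/36]
2. C_y = -29/6  [line 29/9·x + 8/9·y + -58/9 = 0 ∩ |CG|² = 725/36]
   → C = (10/3, -29/6)
3. D_x = 0  [DG · CB = 725/36 ∩ DC · AB = 4270/27]
4. D_y = 7/2  [DG · CB = 725/36 ∩ DC · AB = 4270/27]
   → D = (0, 7/2)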